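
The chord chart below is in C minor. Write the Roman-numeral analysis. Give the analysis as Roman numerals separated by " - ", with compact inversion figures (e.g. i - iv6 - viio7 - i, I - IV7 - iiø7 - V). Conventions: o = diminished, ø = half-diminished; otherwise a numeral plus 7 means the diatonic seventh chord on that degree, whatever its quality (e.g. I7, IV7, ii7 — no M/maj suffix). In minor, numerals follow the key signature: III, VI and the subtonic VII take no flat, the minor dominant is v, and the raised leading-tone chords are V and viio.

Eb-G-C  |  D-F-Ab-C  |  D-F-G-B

Eb-G-C: minor triad on C = scale degree 1 → i6.
D-F-Ab-C: half-diminished seventh chord on D = scale degree 2 → iiø7.
D-F-G-B: dominant seventh chord on G = scale degree 5 → V43.

i6 - iiø7 - V43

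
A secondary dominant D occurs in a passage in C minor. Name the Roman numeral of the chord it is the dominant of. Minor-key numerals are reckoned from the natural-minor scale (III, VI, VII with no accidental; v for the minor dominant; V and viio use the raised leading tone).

V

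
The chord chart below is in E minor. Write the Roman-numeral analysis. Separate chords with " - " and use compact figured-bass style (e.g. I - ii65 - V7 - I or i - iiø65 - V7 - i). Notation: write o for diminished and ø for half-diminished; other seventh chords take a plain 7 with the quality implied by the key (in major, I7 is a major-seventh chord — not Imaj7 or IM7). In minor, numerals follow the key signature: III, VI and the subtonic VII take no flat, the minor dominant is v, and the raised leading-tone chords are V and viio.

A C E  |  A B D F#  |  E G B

A-C-E: root A is the subdominant; minor triad there is iv.
A-B-D-F# has root B, degree 5 in E minor, so v42.
E-G-B: root E is the tonic; minor triad there is i.

iv - v42 - i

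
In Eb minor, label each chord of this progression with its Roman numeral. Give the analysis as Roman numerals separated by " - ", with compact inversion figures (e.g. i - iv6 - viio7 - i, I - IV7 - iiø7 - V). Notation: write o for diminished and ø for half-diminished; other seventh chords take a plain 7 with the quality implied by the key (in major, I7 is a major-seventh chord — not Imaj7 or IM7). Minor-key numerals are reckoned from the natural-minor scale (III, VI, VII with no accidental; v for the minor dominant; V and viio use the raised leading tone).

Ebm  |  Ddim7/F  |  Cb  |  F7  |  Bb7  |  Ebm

i - viio65 - VI - V7/V - V7 - i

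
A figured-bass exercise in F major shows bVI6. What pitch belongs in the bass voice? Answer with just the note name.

bVI in F major has root Db; the chord is Db-F-Ab.
The figure 6 means first inversion — the third is in the bass.

F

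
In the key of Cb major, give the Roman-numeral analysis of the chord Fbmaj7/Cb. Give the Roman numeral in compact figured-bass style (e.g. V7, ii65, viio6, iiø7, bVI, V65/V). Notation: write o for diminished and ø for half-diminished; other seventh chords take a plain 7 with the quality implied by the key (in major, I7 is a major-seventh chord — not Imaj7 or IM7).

IV43

The pitches Fb-Ab-Cb-Eb form a major seventh chord rooted on Fb.
Fb is scale degree 4 in Cb major, and a major seventh chord on that degree is written IV7.
With Cb in the bass the chord is in second inversion, so the figured bass is 43.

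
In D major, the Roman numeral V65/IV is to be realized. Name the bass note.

The applied chord V65/IV is rooted on D: D-F#-A-C.
The figure 65 means first inversion — the third is in the bass.

F#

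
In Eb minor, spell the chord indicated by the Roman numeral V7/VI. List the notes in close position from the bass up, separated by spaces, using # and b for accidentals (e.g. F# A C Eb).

Gb Bb Db Fb

V7/VI is a secondary dominant — the dominant seventh of VI. VI in Eb minor is Cb, so the applied chord's root is Gb, a perfect fifth above.
Building a dominant seventh chord on Gb gives Gb-Bb-Db-Fb.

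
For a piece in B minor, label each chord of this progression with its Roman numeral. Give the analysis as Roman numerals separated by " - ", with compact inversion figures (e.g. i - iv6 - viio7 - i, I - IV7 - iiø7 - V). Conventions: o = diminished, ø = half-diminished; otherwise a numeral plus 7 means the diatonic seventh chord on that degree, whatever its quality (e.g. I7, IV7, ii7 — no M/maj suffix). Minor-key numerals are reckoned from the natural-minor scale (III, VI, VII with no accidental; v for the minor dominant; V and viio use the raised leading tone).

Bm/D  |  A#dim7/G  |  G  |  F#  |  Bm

i6 - viio42 - VI - V - i

Bm/D: root B is the tonic; minor triad there is i6.
A#dim7/G: fully diminished seventh chord on A# = scale degree 7 → viio42.
G: major triad on G = scale degree 6 → VI.
F#: major triad on F# = scale degree 5 → V.
Bm has root B, degree 1 in B minor, so i.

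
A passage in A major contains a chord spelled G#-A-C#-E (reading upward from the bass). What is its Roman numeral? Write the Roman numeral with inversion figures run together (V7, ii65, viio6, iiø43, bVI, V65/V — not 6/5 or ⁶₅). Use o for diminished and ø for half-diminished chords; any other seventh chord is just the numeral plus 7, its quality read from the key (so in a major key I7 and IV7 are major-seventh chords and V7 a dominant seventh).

I42

Stacked in thirds the chord is A-C#-E-G#: a major seventh chord on A.
In A major, A is the tonic; the diatonic major seventh chord there is I7.
With G# in the bass the chord is in third inversion, so the figured bass is 42.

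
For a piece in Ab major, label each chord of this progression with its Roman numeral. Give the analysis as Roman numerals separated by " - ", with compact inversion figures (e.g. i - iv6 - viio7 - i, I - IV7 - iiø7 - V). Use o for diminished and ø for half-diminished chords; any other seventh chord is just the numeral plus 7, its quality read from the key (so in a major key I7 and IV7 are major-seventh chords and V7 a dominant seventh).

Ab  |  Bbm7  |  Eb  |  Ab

I - ii7 - V - I

Ab: major triad on Ab = scale degree 1 → I.
Bbm7: minor seventh chord on Bb = scale degree 2 → ii7.
Eb: root Eb is the dominant; major triad there is V.
Ab: root Ab is the tonic; major triad there is I.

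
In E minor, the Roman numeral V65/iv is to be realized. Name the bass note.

The applied chord V65/iv is rooted on E: E-G#-B-D.
The figure 65 means first inversion — the third is in the bass.

G#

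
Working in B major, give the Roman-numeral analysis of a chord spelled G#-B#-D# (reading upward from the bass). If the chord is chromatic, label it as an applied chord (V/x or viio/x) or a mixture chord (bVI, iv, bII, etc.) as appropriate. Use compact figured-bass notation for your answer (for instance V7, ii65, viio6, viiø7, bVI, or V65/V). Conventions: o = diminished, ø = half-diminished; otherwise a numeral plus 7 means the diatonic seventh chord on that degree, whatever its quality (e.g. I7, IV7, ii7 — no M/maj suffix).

V/ii

Stacked in thirds the chord is G#-B#-D#: a major triad on G#.
G# is not a diatonic chord root with this quality in B major, but it lies a perfect fifth above C# (ii), so the chord functions as an applied dominant of ii.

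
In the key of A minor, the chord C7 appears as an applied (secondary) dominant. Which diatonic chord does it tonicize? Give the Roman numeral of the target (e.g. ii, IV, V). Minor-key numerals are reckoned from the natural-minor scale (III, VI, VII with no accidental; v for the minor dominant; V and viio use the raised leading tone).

VI

The chord is a dominant seventh chord on C.
A dominant resolves down a perfect fifth: C → F. In A minor, F is scale degree 6, i.e. VI.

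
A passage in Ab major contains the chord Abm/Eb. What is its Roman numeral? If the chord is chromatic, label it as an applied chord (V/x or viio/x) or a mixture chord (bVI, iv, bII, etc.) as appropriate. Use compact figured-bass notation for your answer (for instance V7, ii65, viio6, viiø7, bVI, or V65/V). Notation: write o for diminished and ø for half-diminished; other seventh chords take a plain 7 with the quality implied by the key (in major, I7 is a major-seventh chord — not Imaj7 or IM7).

Stacked in thirds the chord is Ab-Cb-Eb: a minor triad on Ab.
Ab is the first degree of Ab major. This is the minor tonic, borrowed from the parallel minor.
With Eb in the bass the chord is in second inversion, so the figured bass is 64.

i64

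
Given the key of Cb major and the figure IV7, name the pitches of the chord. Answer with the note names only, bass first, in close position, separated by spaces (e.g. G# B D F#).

Fb Ab Cb Eb

The numeral's case and figure indicate a major seventh chord. In Cb major its root, the fourth degree, is Fb.
That chord is spelled Fb-Ab-Cb-Eb.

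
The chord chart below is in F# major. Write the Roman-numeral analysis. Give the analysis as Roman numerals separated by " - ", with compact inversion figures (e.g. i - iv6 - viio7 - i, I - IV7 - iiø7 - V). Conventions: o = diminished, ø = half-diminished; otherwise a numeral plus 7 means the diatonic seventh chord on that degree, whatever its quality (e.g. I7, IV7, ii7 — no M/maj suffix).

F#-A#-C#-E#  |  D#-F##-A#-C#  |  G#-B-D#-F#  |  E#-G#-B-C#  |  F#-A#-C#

I7 - V7/ii - ii7 - V65 - I

F#-A#-C#-E#: major seventh chord on F# = scale degree 1 → I7.
D#-F##-A#-C#: a dominant seventh chord on D#, the applied dominant of ii → V7/ii.
G#-B-D#-F#: minor seventh chord on G# = scale degree 2 → ii7.
E#-G#-B-C# has root C#, degree 5 in F# major, so V65.
F#-A#-C#: root F# is the tonic; major triad there is I.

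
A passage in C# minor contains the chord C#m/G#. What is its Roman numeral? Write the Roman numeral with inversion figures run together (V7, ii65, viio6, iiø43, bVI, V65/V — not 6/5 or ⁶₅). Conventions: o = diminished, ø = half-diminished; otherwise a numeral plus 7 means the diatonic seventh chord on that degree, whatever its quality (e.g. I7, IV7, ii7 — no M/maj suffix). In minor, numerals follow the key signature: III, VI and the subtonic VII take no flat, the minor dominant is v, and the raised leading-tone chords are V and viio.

i64

The pitches C#-E-G# form a minor triad rooted on C#.
In C# minor, C# is the tonic; the diatonic minor triad there is i.
With G# in the bass the chord is in second inversion, so the figured bass is 64.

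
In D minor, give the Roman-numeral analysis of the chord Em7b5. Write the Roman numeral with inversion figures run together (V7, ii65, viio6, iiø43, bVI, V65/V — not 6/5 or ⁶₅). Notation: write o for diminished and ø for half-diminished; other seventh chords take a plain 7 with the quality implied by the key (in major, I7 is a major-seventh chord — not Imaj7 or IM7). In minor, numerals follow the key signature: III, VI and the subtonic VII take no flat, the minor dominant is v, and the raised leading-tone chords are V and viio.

Stacked in thirds the chord is E-G-Bb-D: a half-diminished seventh chord on E.
E is scale degree 2 in D minor, and a half-diminished seventh chord on that degree is written iiø7.

iiø7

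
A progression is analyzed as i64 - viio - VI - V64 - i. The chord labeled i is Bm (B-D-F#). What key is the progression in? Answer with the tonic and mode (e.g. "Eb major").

B minor

The chord Bm is a minor triad rooted on B; its label is i.
If B is scale degree 1 and the mode makes that degree carry a minor triad, the tonic is B and the mode is minor.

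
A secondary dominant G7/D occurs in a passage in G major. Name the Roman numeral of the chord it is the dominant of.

IV

The chord is a dominant seventh chord on G.
A dominant resolves down a perfect fifth: G → C. In G major, C is scale degree 4, i.e. IV.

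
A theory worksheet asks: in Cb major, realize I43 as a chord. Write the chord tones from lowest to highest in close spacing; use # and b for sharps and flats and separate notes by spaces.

The numeral's case and figure indicate a major seventh chord. In Cb major its root, the tonic, is Cb.
Stacking thirds from Cb gives Cb-Eb-Gb-Bb.
With the 43 figure the chord is in second inversion; from the bass Gb upward in close position it reads Gb-Bb-Cb-Eb.

Gb Bb Cb Eb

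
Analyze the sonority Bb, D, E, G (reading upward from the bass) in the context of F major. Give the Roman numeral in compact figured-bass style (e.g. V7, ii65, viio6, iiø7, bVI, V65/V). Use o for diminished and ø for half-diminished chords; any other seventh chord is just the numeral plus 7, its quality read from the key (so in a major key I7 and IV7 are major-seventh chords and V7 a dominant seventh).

viiø43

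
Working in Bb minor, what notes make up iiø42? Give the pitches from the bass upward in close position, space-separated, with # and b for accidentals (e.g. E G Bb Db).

Bb C Eb Gb

The numeral's case and figure indicate a half-diminished seventh chord. In Bb minor its root, the supertonic, is C.
That chord is spelled C-Eb-Gb-Bb.
With the 42 figure the chord is in third inversion; from the bass Bb upward in close position it reads Bb-C-Eb-Gb.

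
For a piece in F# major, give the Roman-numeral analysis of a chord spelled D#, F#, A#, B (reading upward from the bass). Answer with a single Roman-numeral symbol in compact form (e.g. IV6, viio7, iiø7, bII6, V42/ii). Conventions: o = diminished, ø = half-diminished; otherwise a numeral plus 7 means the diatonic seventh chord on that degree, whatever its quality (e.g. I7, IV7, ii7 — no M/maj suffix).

Stacked in thirds the chord is B-D#-F#-A#: a major seventh chord on B.
In F# major, B is the subdominant; the diatonic major seventh chord there is IV7.
With D# in the bass the chord is in first inversion, so the figured bass is 65.

IV65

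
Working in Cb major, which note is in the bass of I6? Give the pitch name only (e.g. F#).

I in Cb major has root Cb; the chord is Cb-Eb-Gb.
The figure 6 means first inversion — the third is in the bass.

Eb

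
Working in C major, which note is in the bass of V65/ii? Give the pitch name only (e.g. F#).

C#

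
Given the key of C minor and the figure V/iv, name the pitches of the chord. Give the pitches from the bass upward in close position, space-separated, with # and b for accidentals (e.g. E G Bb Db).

V/iv is a secondary dominant — the dominant triad of iv. iv in C minor is F, so the applied chord's root is C, a perfect fifth above.
Building a major triad on C gives C-E-G.

C E G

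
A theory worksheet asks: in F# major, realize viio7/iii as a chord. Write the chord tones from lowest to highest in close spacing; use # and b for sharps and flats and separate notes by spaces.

viio7/iii is a secondary leading-tone chord. The target iii is A# in F# major; the applied chord is rooted a semitone below, on G##.
Building a fully diminished seventh chord on G## gives G##-B#-D#-F#.

G## B# D# F#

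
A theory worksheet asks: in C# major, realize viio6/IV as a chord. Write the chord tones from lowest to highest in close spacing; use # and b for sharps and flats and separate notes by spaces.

G# B E#

The slash marks an applied leading-tone chord: viio of IV. In C# major, IV is F#, so the leading tone to it is E#, a half step below.
Building a diminished triad on E# gives E#-G#-B.
The figured bass 6 indicates first inversion, placing the third (G#) in the bass: G#-B-E#.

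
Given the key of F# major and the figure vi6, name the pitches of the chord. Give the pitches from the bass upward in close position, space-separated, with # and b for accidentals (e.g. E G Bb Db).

In F# major, the submediant is D#, and the diatonic chord built there is a minor triad.
That chord is spelled D#-F#-A#.
The figured bass 6 indicates first inversion, placing the third (F#) in the bass: F#-A#-D#.

F# A# D#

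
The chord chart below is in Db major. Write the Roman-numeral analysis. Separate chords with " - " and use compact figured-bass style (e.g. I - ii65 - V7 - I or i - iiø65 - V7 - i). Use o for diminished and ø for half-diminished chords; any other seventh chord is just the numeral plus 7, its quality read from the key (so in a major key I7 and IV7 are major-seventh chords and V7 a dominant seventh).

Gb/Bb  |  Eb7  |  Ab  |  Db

IV6 - V7/V - V - I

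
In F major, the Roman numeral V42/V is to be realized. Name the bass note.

The applied chord V42/V is rooted on G: G-B-D-F.
The figure 42 means third inversion — the seventh is in the bass.

F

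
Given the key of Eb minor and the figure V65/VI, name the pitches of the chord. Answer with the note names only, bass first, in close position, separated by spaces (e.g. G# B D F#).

Bb Db Fb Gb

The slash means an applied dominant: we want the dominant of VI. In Eb minor, VI is Cb major, and its dominant is built on Gb.
Building a dominant seventh chord on Gb gives Gb-Bb-Db-Fb.
The figured bass 65 indicates first inversion, placing the third (Bb) in the bass: Bb-Db-Fb-Gb.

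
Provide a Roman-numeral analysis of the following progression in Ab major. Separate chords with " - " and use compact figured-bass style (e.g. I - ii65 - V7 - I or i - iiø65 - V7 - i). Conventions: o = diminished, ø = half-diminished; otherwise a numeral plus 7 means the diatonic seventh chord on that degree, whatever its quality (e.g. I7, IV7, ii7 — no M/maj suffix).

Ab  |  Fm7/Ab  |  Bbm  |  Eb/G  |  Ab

I - vi65 - ii - V6 - I

Ab has root Ab, degree 1 in Ab major, so I.
Fm7/Ab has root F, degree 6 in Ab major, so vi65.
Bbm: minor triad on Bb = scale degree 2 → ii.
Eb/G has root Eb, degree 5 in Ab major, so V6.
Ab: root Ab is the tonic; major triad there is I.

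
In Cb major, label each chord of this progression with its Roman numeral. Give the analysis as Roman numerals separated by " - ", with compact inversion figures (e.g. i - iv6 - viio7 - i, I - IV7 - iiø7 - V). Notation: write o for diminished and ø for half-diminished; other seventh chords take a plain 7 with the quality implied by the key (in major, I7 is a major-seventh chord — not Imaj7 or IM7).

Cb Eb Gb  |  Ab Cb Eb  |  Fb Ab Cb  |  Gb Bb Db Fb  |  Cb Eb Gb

I - vi - IV - V7 - I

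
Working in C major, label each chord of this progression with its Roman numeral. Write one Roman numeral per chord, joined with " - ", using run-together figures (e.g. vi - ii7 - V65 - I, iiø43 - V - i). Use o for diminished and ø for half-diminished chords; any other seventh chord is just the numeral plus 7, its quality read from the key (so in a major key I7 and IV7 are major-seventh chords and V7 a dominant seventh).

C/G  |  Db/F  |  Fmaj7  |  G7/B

C/G: root C is the tonic; major triad there is I64.
Db/F: major triad on Db — chromatic; Db is the lowered second degree, so this is the Neapolitan sixth, bII6 (third, F, in the bass — hence the 6).
Fmaj7: major seventh chord on F = scale degree 4 → IV7.
G7/B has root G, degree 5 in C major, so V65.

I64 - bII6 - IV7 - V65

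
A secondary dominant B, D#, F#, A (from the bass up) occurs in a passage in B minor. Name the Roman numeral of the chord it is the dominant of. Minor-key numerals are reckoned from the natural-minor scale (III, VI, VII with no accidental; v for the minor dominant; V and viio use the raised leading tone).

The chord is a dominant seventh chord on B.
A dominant resolves down a perfect fifth: B → E. In B minor, E is scale degree 4, i.e. iv.

iv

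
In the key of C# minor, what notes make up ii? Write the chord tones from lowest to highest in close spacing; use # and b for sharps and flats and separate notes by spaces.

ii is the minor supertonic, borrowed from the parallel major (the Dorian ii). In C# minor that root is D#.
So the chord is D#-F#-A#.

D# F# A#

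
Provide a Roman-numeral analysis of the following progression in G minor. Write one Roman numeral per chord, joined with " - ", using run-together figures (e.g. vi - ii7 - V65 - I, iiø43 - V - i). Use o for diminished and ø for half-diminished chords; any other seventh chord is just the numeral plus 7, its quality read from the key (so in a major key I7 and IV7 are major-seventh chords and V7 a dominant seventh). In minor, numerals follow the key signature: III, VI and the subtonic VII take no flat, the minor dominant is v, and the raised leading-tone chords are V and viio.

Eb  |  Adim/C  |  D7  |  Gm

VI - iio6 - V7 - i

Eb: major triad on Eb = scale degree 6 → VI.
Adim/C: diminished triad on A = scale degree 2 → iio6.
D7 has root D, degree 5 in G minor, so V7.
Gm: minor triad on G = scale degree 1 → i.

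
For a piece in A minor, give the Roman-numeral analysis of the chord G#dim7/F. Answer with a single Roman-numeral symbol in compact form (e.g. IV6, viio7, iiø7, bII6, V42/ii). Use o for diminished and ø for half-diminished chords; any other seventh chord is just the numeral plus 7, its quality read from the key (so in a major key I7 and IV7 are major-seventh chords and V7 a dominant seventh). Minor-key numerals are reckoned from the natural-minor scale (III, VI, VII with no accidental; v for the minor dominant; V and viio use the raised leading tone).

viio42

Stacked in thirds the chord is G#-B-D-F: a fully diminished seventh chord on G#.
In A minor, G# is the leading tone; the diatonic fully diminished seventh chord there is viio7.
With F in the bass the chord is in third inversion, so the figured bass is 42.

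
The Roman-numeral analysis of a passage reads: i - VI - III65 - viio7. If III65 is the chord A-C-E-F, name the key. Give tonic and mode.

D minor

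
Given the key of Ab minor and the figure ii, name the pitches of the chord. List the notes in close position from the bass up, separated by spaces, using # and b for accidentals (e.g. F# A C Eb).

Bb Db F

ii is the minor supertonic, borrowed from the parallel major (the Dorian ii). In Ab minor that root is Bb.
So the chord is Bb-Db-F.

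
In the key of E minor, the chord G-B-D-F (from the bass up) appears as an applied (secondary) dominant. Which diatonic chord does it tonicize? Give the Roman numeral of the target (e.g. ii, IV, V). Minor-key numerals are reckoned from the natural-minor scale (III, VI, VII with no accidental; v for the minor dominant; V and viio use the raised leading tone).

VI

The chord is a dominant seventh chord on G.
A dominant resolves down a perfect fifth: G → C. In E minor, C is scale degree 6, i.e. VI.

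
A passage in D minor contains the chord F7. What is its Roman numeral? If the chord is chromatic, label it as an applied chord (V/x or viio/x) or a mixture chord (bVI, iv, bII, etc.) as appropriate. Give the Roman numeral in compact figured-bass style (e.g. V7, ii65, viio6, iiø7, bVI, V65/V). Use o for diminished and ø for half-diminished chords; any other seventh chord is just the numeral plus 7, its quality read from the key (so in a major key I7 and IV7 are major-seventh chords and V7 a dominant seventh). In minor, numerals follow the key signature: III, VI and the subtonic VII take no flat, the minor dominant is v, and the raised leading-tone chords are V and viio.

V7/VI

The pitches F-A-C-Eb form a dominant seventh chord rooted on F.
F is not a diatonic chord root with this quality in D minor, but it lies a perfect fifth above Bb (VI), so the chord functions as an applied dominant of VI.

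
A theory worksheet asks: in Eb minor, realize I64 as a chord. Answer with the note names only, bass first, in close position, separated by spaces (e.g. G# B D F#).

I64 is the major tonic (Picardy third), borrowed from the parallel major. In Eb minor that root is Eb.
So the chord is Eb-G-Bb, a major triad.
With the 64 figure the chord is in second inversion; from the bass Bb upward in close position it reads Bb-Eb-G.

Bb Eb G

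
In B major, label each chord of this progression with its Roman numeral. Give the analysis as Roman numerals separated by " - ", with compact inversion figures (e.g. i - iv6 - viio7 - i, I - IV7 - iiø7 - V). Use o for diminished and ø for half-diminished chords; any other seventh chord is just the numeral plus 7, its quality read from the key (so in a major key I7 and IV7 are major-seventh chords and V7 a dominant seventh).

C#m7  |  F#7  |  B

ii7 - V7 - I

C#m7: root C# is the supertonic; minor seventh chord there is ii7.
F#7 has root F#, degree 5 in B major, so V7.
B has root B, degree 1 in B major, so I.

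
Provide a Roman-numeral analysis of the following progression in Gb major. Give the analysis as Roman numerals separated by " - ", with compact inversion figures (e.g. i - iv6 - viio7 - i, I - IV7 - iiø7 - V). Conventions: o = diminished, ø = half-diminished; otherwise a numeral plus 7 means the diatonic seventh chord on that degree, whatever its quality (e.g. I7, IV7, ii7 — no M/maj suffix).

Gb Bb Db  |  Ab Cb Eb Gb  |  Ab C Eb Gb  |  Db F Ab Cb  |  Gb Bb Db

Gb-Bb-Db has root Gb, degree 1 in Gb major, so I.
Ab-Cb-Eb-Gb has root Ab, degree 2 in Gb major, so ii7.
Ab-C-Eb-Gb: chromatic; Ab is V of V, so V7/V.
Db-F-Ab-Cb: root Db is the dominant; dominant seventh chord there is V7.
Gb-Bb-Db has root Gb, degree 1 in Gb major, so I.

I - ii7 - V7/V - V7 - I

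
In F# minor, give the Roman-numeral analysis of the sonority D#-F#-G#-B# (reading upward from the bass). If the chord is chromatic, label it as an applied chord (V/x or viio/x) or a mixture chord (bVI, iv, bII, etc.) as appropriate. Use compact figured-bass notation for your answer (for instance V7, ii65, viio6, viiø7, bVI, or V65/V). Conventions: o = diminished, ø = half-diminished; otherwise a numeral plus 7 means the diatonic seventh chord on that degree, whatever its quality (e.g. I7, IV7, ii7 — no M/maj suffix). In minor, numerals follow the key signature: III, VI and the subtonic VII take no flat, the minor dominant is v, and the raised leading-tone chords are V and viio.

V43/V

The pitches G#-B#-D#-F# form a dominant seventh chord rooted on G#.
G# is not a diatonic chord root with this quality in F# minor, but it lies a perfect fifth above C# (V), so the chord functions as an applied dominant of V.
With D# in the bass the chord is in second inversion, so the figured bass is 43.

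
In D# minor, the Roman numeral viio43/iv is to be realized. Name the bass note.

The applied chord viio43/iv is rooted on F##: F##-A#-C#-E.
The figure 43 means second inversion — the fifth is in the bass.

C#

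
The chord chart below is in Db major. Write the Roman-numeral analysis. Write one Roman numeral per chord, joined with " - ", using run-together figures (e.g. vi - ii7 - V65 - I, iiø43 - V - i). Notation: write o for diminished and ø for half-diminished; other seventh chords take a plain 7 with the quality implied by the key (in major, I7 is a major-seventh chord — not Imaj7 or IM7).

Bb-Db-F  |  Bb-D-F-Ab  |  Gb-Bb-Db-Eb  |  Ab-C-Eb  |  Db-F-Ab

vi - V7/ii - ii65 - V - I

Bb-Db-F has root Bb, degree 6 in Db major, so vi.
Bb-D-F-Ab: a dominant seventh chord on Bb, the applied dominant of ii → V7/ii.
Gb-Bb-Db-Eb: root Eb is the supertonic; minor seventh chord there is ii65.
Ab-C-Eb has root Ab, degree 5 in Db major, so V.
Db-F-Ab: major triad on Db = scale degree 1 → I.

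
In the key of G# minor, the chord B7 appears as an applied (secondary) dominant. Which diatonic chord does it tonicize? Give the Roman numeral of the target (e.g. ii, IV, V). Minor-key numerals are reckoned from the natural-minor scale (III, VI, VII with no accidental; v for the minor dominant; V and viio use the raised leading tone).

VI

The chord is a dominant seventh chord on B.
A dominant resolves down a perfect fifth: B → E. In G# minor, E is scale degree 6, i.e. VI.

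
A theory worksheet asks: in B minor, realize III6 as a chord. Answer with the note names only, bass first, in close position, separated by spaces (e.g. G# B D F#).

The numeral's case and figure indicate a major triad. In B minor its root, scale degree 3, is D.
That chord is spelled D-F#-A.
With the 6 figure the chord is in first inversion; from the bass F# upward in close position it reads F#-A-D.

F# A D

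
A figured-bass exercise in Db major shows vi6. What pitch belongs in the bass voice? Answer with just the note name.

Db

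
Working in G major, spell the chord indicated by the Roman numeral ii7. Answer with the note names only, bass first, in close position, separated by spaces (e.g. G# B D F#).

The numeral's case and figure indicate a minor seventh chord. In G major its root, scale degree 2, is A.
That chord is spelled A-C-E-G.

A C E G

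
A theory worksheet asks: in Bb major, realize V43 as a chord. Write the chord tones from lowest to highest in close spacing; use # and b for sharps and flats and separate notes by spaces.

In Bb major, scale degree 5 is F, and the diatonic chord built there is a dominant seventh chord.
That chord is spelled F-A-C-Eb.
The figured bass 43 indicates second inversion, placing the fifth (C) in the bass: C-Eb-F-A.

C Eb F A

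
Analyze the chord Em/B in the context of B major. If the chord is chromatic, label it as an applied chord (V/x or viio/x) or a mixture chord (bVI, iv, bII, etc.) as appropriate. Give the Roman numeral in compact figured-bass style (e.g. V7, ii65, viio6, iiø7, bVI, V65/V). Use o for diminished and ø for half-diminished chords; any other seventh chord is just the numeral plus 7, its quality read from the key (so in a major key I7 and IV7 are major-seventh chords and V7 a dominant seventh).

iv64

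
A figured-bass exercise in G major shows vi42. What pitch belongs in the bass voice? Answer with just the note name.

D

vi in G major has root E; the chord is E-G-B-D.
The figure 42 means third inversion — the seventh is in the bass.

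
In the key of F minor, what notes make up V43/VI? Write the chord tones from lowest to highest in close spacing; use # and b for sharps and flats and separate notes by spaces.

Eb Gb Ab C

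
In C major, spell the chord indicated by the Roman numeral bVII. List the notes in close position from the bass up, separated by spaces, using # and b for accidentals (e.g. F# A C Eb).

Scale degree 7 in C major is B; lowering it a half step gives Bb. bVII is a major triad on the lowered seventh degree (the subtonic), borrowed from the parallel minor.
So the chord is Bb-D-F.

Bb D F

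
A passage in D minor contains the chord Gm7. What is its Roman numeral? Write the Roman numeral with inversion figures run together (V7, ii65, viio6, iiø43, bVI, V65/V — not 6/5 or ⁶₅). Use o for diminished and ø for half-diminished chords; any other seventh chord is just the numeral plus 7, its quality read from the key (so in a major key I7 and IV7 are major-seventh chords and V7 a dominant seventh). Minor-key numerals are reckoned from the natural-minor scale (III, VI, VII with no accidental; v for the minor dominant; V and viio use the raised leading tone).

The pitches G-Bb-D-F form a minor seventh chord rooted on G.
G is scale degree 4 in D minor, and a minor seventh chord on that degree is written iv7.

iv7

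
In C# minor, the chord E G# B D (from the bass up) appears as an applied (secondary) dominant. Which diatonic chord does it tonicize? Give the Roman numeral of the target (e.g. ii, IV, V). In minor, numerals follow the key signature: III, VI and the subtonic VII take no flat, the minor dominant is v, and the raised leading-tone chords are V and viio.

The chord is a dominant seventh chord on E.
A dominant resolves down a perfect fifth: E → A. In C# minor, A is scale degree 6, i.e. VI.

VI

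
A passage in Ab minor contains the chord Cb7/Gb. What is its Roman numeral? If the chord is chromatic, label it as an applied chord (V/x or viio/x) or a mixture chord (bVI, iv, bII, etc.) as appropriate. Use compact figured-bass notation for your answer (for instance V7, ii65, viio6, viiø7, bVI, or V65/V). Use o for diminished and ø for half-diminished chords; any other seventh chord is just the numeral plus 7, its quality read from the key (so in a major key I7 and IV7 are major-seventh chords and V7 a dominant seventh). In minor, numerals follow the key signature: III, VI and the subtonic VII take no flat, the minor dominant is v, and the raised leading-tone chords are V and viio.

Stacked in thirds the chord is Cb-Eb-Gb-Bbb: a dominant seventh chord on Cb.
Cb is not a diatonic chord root with this quality in Ab minor, but it lies a perfect fifth above Fb (VI), so the chord functions as an applied dominant of VI.
With Gb in the bass the chord is in second inversion, so the figured bass is 43.

V43/VI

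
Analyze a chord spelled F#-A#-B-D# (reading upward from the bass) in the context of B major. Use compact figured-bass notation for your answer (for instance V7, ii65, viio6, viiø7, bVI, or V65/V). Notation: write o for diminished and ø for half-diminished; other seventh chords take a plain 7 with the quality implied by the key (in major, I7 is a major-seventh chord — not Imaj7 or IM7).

I43

Stacked in thirds the chord is B-D#-F#-A#: a major seventh chord on B.
In B major, B is the tonic; the diatonic major seventh chord there is I7.
With F# in the bass the chord is in second inversion, so the figured bass is 43.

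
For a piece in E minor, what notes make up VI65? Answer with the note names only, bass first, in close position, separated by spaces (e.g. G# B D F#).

In E minor, the sixth degree is C, and the diatonic chord built there is a major seventh chord.
That chord is spelled C-E-G-B.
With the 65 figure the chord is in first inversion; from the bass E upward in close position it reads E-G-B-C.

E G B C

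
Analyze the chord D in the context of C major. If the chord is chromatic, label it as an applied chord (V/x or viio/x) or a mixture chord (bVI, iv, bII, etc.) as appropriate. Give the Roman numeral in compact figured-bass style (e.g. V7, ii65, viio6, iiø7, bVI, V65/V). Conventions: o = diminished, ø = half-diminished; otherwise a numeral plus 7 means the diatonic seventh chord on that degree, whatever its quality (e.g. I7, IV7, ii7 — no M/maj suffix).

V/V

Stacked in thirds the chord is D-F#-A: a major triad on D.
D is not a diatonic chord root with this quality in C major, but it lies a perfect fifth above G (V), so the chord functions as an applied dominant of V.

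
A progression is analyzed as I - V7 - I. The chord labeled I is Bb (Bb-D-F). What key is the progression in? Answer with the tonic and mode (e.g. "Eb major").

The chord Bb is a major triad rooted on Bb; its label is I.
If Bb is scale degree 1 and the mode makes that degree carry a major triad, the tonic is Bb and the mode is major.

Bb major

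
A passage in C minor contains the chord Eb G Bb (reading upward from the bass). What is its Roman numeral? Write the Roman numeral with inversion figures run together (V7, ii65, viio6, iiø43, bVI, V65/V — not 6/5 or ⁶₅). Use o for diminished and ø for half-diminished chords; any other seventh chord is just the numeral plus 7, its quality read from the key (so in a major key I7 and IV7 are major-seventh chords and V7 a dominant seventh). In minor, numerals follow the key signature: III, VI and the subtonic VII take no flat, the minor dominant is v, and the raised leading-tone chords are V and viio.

III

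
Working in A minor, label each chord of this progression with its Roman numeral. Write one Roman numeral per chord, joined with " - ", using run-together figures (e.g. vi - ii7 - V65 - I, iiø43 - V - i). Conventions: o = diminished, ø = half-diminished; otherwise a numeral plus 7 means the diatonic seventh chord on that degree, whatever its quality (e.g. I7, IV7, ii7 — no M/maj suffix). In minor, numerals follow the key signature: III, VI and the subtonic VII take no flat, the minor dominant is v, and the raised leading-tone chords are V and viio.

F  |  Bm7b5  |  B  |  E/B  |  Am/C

VI - iiø7 - V/V - V64 - i6

F: major triad on F = scale degree 6 → VI.
Bm7b5: root B is the supertonic; half-diminished seventh chord there is iiø7.
B is the secondary dominant of V (major triad on B): V/V.
E/B has root E, degree 5 in A minor, so V64.
Am/C has root A, degree 1 in A minor, so i6.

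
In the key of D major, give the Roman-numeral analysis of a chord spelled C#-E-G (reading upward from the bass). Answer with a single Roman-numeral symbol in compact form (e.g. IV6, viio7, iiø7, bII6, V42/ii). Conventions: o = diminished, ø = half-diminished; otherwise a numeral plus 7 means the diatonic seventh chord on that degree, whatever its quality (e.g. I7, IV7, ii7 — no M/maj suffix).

viio

The pitches C#-E-G form a diminished triad rooted on C#.
C# is scale degree 7 in D major, and a diminished triad on that degree is written viio.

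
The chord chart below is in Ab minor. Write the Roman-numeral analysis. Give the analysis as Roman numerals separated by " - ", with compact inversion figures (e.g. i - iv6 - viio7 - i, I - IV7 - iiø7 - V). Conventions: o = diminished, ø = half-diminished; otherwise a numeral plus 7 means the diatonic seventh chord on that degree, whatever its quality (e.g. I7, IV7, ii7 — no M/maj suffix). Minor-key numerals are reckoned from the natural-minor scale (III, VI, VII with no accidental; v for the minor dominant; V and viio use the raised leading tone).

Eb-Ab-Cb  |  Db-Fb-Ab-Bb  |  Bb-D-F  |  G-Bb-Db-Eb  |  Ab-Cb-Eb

i64 - iiø65 - V/V - V65 - i

Eb-Ab-Cb: root Ab is the tonic; minor triad there is i64.
Db-Fb-Ab-Bb: root Bb is the supertonic; half-diminished seventh chord there is iiø65.
Bb-D-F: chromatic; Bb is V of V, so V/V.
G-Bb-Db-Eb: dominant seventh chord on Eb = scale degree 5 → V65.
Ab-Cb-Eb has root Ab, degree 1 in Ab minor, so i.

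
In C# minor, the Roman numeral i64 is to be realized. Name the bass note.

i in C# minor has root C#; the chord is C#-E-G#.
The figure 64 means second inversion — the fifth is in the bass.

G#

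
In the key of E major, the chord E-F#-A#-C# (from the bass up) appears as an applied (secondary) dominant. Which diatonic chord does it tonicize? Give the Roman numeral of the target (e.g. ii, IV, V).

The chord is a dominant seventh chord on F#.
A dominant resolves down a perfect fifth: F# → B. In E major, B is scale degree 5, i.e. V.

V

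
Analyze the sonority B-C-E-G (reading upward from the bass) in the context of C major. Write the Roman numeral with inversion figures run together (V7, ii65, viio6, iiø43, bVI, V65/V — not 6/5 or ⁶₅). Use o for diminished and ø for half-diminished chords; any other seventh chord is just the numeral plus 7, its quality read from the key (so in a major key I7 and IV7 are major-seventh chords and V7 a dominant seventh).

I42

Stacked in thirds the chord is C-E-G-B: a major seventh chord on C.
C is scale degree 1 in C major, and a major seventh chord on that degree is written I7.
With B in the bass the chord is in third inversion, so the figured bass is 42.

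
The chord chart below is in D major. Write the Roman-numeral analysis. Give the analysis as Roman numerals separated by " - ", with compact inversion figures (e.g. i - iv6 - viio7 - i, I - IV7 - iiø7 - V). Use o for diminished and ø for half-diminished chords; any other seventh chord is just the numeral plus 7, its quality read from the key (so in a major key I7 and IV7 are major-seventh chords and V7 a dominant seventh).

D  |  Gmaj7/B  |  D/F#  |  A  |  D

D has root D, degree 1 in D major, so I.
Gmaj7/B: major seventh chord on G = scale degree 4 → IV65.
D/F#: root D is the tonic; major triad there is I6.
A has root A, degree 5 in D major, so V.
D: root D is the tonic; major triad there is I.

I - IV65 - I6 - V - I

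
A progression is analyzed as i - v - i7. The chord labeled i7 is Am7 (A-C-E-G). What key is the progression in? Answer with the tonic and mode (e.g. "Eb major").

The chord Am7 is a minor seventh chord rooted on A; its label is i7.
If A is scale degree 1 and the mode makes that degree carry a minor seventh chord, the tonic is A and the mode is minor.

A minor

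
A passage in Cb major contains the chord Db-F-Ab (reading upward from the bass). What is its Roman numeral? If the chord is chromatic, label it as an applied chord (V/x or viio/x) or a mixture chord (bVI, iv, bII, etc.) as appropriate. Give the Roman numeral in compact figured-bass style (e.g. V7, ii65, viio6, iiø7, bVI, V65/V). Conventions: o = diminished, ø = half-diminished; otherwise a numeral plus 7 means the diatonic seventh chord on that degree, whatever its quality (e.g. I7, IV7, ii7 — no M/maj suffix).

V/V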